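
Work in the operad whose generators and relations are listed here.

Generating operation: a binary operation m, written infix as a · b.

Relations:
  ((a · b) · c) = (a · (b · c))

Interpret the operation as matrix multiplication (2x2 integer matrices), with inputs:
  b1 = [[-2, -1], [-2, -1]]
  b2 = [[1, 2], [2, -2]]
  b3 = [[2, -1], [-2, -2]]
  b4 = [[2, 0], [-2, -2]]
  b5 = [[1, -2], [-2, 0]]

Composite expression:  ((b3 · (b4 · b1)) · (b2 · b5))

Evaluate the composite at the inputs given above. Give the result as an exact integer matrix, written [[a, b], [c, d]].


[[0, 64], [0, 32]]

(b4 · b1) = [[-4, -2], [8, 4]]
(b3 · (b4 · b1)) = [[-16, -8], [-8, -4]]
(b2 · b5) = [[-3, -2], [6, -4]]
((b3 · (b4 · b1)) · (b2 · b5)) = [[0, 64], [0, 32]]


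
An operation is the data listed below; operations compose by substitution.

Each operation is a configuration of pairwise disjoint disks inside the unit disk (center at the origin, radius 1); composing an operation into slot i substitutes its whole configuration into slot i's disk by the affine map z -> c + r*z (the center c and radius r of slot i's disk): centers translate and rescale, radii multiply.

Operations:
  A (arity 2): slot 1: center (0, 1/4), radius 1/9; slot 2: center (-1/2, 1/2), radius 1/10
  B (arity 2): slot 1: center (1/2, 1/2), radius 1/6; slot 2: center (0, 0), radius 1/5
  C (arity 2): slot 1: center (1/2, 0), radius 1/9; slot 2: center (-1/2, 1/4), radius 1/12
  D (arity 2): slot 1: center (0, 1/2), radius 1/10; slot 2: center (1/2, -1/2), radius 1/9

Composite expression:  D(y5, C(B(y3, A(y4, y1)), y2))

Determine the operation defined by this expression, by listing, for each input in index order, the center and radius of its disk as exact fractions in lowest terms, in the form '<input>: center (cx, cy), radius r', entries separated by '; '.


y1: center (449/810, -202/405), radius 1/4050; y2: center (4/9, -17/36), radius 1/108; y3: center (91/162, -40/81), radius 1/486; y4: center (5/9, -809/1620), radius 1/3645; y5: center (0, 1/2), radius 1/10

Below D, radii multiply path by path; the y-disk centers shift.
for y5, the 1-step affine chain lands on center (0, 1/2), radius 1/10
for y3, the 3-step affine chain lands on center (91/162, -40/81), radius 1/486
for y4, the 4-step affine chain lands on center (5/9, -809/1620), radius 1/3645
for y1, the 4-step affine chain lands on center (449/810, -202/405), radius 1/4050
for y2, the 2-step affine chain lands on center (4/9, -17/36), radius 1/108


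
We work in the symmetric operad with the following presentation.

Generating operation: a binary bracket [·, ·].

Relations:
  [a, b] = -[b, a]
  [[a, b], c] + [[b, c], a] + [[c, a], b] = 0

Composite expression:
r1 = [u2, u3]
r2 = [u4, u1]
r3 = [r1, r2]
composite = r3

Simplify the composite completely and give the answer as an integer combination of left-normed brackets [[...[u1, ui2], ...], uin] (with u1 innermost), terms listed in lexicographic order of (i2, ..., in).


[[[u1, u4], u2], u3] - [[[u1, u4], u3], u2]

Skip Jacobi rewriting: expand, keep u1-initial words, read off terms.
Composite bracket: [[u2, u3], [u4, u1]]
Each bracket splits as ab - ba, giving 8 signed words (2^3 = 8).
The u1-initial words carry the normal form:
  from u1u4u2u3, sign +1: term +[[[u1, u4], u2], u3]
  from u1u4u3u2, sign -1: term -[[[u1, u4], u3], u2]


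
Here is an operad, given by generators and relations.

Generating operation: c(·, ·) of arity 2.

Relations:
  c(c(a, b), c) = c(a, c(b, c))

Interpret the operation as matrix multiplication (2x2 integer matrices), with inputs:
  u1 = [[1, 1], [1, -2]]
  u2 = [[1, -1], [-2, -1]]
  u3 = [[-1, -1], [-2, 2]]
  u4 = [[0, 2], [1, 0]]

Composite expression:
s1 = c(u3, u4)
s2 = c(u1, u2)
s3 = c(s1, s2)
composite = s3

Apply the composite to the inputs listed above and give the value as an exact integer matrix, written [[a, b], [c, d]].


[[-9, 0], [-22, -8]]

c(u3, u4) = [[-1, -2], [2, -4]]
c(u1, u2) = [[-1, -2], [5, 1]]
c(c(u3, u4), c(u1, u2)) = [[-9, 0], [-22, -8]]


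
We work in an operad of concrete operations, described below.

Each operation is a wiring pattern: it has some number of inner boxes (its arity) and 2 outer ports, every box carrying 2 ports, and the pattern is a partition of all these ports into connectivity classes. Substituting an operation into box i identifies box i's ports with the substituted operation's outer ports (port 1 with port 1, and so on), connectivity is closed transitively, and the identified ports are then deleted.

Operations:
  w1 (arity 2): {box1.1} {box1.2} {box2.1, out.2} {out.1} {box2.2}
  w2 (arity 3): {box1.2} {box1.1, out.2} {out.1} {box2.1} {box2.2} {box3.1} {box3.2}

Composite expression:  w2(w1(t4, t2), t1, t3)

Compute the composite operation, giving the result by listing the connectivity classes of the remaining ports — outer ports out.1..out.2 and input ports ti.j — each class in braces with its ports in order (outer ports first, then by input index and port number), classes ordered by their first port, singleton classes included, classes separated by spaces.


{out.1} {out.2} {t1.1} {t1.2} {t2.1} {t2.2} {t3.1} {t3.2} {t4.1} {t4.2}

After gluing at w2, chains via deleted ports link the t-ports.
through w1, on inputs (t4, t2): {out.1} {out.2, t2.1} {t2.2} {t4.1} {t4.2} (out.j = stage outer ports)
through w2, on inputs (t4, t2, t1, t3): {out.1} {out.2} {t1.1} {t1.2} {t2.1} {t2.2} {t3.1} {t3.2} {t4.1} {t4.2} (out.j = stage outer ports)


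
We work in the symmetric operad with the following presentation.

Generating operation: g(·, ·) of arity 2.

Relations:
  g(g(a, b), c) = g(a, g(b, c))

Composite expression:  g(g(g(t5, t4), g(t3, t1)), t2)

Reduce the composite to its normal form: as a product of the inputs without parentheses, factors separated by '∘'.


The g-tree's shape is irrelevant; the t-reading-order decides.
g(t5, t4) linearizes to t5 ∘ t4
g(t3, t1) linearizes to t3 ∘ t1
g(g(t5, t4), g(t3, t1)) linearizes to t5 ∘ t4 ∘ t3 ∘ t1
g(g(g(t5, t4), g(t3, t1)), t2) linearizes to t5 ∘ t4 ∘ t3 ∘ t1 ∘ t2

t5 ∘ t4 ∘ t3 ∘ t1 ∘ t2


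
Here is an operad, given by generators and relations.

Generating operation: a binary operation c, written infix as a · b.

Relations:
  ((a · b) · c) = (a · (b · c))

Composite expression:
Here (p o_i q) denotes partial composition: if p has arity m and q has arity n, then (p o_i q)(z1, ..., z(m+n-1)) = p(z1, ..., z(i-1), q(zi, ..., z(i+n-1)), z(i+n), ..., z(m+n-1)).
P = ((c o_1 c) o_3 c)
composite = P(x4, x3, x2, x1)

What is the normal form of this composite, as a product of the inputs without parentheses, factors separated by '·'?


x4 · x3 · x2 · x1


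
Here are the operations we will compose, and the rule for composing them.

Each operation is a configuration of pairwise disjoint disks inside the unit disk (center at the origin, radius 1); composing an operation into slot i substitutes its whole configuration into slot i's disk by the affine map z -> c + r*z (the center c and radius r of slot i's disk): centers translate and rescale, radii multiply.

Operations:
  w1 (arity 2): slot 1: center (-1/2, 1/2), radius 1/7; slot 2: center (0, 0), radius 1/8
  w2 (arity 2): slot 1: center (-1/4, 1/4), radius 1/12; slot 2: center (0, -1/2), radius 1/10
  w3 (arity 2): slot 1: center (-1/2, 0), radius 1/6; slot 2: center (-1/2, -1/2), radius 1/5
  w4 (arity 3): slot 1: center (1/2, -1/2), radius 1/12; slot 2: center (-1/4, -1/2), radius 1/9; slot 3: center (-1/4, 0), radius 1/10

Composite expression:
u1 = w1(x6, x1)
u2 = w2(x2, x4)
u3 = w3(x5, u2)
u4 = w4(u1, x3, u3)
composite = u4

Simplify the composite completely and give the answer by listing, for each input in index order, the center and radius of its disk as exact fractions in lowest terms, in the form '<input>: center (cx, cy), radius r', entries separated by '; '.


x1: center (1/2, -1/2), radius 1/96; x2: center (-61/200, -9/200), radius 1/600; x3: center (-1/4, -1/2), radius 1/9; x4: center (-3/10, -3/50), radius 1/500; x5: center (-3/10, 0), radius 1/60; x6: center (11/24, -11/24), radius 1/84

Nesting under w4 composes maps z -> c + r*z down each x-path.
x6: after 2 affine steps, its disk has center (11/24, -11/24), radius 1/84
x1: after 2 affine steps, its disk has center (1/2, -1/2), radius 1/96
x3: after 1 affine step, its disk has center (-1/4, -1/2), radius 1/9
x5: after 2 affine steps, its disk has center (-3/10, 0), radius 1/60
x2: after 3 affine steps, its disk has center (-61/200, -9/200), radius 1/600
x4: after 3 affine steps, its disk has center (-3/10, -3/50), radius 1/500


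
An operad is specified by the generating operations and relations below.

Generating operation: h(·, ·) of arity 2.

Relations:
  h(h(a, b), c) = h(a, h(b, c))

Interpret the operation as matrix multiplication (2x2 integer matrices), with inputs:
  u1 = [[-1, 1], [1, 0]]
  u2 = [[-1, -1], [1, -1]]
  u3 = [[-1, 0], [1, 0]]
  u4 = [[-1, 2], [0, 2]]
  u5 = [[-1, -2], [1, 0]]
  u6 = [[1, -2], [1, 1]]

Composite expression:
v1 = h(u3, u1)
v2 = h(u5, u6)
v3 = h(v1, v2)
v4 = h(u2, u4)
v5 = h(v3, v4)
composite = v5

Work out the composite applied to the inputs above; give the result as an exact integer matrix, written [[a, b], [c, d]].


h(u3, u1) = [[1, -1], [-1, 1]]
h(u5, u6) = [[-3, 0], [1, -2]]
h(h(u3, u1), h(u5, u6)) = [[-4, 2], [4, -2]]
h(u2, u4) = [[1, -4], [-1, 0]]
h(h(h(u3, u1), h(u5, u6)), h(u2, u4)) = [[-6, 16], [6, -16]]

[[-6, 16], [6, -16]]


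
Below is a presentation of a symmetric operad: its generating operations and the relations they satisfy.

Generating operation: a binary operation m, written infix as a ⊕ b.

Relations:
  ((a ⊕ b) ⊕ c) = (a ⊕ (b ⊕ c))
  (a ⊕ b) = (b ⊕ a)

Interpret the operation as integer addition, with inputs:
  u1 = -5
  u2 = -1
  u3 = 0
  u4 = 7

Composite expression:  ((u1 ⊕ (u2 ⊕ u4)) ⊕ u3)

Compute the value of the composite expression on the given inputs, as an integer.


1


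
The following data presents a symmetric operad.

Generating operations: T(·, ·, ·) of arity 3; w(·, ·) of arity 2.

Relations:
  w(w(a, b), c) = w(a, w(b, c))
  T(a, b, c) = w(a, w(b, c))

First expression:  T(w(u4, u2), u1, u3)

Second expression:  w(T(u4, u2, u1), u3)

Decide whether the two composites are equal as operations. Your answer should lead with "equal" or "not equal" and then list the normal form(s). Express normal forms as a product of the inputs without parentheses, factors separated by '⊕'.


equal; both compose to u4 ⊕ u2 ⊕ u1 ⊕ u3

In normal form, the first expression is u4 ⊕ u2 ⊕ u1 ⊕ u3
In normal form, the second expression is u4 ⊕ u2 ⊕ u1 ⊕ u3
One common form — equal.


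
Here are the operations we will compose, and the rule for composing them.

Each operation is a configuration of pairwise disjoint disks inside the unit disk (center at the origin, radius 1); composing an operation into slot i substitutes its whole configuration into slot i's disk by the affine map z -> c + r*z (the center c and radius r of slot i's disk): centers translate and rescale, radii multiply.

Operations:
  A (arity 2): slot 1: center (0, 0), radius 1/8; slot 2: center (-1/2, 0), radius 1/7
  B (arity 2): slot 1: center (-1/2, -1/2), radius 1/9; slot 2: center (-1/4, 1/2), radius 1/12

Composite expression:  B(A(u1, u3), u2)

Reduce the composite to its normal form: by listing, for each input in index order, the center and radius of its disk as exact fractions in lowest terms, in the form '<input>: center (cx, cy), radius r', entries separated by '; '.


u1: center (-1/2, -1/2), radius 1/72; u2: center (-1/4, 1/2), radius 1/12; u3: center (-5/9, -1/2), radius 1/63

Each u-disk chains the slot maps above it in B; radii multiply.
u1 passes through 2 substitutions, ending at center (-1/2, -1/2), radius 1/72
u3 passes through 2 substitutions, ending at center (-5/9, -1/2), radius 1/63
u2 passes through 1 substitution, ending at center (-1/4, 1/2), radius 1/12


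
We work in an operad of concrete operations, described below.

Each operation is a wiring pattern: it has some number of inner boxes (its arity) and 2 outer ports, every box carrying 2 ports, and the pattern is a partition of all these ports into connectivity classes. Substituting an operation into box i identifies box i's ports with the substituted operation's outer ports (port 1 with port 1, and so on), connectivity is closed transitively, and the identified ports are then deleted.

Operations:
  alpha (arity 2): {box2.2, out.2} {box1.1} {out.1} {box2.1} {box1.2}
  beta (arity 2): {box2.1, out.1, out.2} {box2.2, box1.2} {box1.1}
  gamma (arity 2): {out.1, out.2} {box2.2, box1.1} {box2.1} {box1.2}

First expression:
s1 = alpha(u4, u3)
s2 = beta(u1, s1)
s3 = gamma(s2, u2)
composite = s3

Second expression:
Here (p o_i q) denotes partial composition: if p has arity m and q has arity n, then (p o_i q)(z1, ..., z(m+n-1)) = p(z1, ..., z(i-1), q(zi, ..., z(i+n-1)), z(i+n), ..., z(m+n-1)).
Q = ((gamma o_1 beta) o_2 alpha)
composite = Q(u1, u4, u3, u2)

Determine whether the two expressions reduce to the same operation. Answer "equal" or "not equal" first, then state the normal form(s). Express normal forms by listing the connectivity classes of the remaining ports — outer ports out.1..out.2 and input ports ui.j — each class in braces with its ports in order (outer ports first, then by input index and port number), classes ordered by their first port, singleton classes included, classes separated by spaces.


equal; both compose to {out.1, out.2} {u1.1} {u1.2, u3.2} {u2.1} {u2.2} {u3.1} {u4.1} {u4.2}

The first composite normalizes to {out.1, out.2} {u1.1} {u1.2, u3.2} {u2.1} {u2.2} {u3.1} {u4.1} {u4.2}
The second composite normalizes to {out.1, out.2} {u1.1} {u1.2, u3.2} {u2.1} {u2.2} {u3.1} {u4.1} {u4.2}
Both agree, so they are equal.


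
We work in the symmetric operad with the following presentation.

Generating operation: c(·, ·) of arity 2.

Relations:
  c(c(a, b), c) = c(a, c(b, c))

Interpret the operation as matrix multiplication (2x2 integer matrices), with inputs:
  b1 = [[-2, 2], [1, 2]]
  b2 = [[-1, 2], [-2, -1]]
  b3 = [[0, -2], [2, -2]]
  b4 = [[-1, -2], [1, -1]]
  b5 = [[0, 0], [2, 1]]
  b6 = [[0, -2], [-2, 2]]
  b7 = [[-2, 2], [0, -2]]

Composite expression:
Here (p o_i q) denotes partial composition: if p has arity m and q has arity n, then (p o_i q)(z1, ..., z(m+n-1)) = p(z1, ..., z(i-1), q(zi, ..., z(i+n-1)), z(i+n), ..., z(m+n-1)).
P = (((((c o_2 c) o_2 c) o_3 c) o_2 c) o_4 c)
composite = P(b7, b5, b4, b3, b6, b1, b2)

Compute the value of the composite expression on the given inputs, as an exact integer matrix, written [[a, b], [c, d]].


[[-344, 288], [344, -288]]


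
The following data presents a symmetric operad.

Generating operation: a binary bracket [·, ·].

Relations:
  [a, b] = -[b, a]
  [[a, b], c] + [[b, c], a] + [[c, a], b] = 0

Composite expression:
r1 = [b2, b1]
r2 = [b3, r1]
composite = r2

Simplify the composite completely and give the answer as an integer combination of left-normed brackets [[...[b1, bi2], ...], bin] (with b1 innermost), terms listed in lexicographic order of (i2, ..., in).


[[b1, b2], b3]

Left-normed coefficients sit on the b1-initial expansion words.
Composite bracket: [b3, [b2, b1]]
Under [a, b] = ab - ba we get 4 signed associative words (2^2 = 4).
The b1-initial words carry the normal form:
  b1b2b3 appears with sign +1, giving the term +[[b1, b2], b3]


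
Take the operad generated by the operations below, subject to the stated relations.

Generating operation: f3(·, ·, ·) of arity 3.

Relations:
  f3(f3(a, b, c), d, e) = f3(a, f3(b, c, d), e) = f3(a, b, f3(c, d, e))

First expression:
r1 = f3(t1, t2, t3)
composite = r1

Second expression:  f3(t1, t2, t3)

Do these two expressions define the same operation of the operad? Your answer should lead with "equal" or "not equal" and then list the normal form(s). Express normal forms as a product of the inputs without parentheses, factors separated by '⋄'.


The first composite normalizes to t1 ⋄ t2 ⋄ t3
The second composite normalizes to t1 ⋄ t2 ⋄ t3
Same normal form: equal.

equal — both sides give t1 ⋄ t2 ⋄ t3


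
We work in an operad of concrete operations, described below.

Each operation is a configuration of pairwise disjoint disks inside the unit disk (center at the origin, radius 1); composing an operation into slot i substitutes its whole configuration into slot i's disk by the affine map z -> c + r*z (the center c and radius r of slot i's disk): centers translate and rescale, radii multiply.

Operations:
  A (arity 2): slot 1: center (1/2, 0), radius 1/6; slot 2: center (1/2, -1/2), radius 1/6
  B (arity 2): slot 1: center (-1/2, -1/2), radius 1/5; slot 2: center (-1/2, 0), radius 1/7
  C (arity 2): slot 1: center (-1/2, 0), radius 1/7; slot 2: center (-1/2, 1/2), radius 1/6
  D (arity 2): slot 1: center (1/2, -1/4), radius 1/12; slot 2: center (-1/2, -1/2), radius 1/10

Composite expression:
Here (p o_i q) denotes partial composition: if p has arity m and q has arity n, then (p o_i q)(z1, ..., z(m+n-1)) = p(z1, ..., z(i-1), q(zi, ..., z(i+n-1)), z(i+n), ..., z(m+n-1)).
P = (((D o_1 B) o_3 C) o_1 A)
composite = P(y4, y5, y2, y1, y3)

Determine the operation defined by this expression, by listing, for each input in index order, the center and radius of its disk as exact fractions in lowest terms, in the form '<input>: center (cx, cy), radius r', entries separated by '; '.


y1: center (-11/20, -1/2), radius 1/70; y2: center (11/24, -1/4), radius 1/84; y3: center (-11/20, -9/20), radius 1/60; y4: center (7/15, -7/24), radius 1/360; y5: center (7/15, -3/10), radius 1/360

Follow each y-input down from D: c' goes to c + r*c', radius to r*r'.
input y4: applying the 3 nested substitutions gives center (7/15, -7/24), radius 1/360
input y5: applying the 3 nested substitutions gives center (7/15, -3/10), radius 1/360
input y2: applying the 2 nested substitutions gives center (11/24, -1/4), radius 1/84
input y1: applying the 2 nested substitutions gives center (-11/20, -1/2), radius 1/70
input y3: applying the 2 nested substitutions gives center (-11/20, -9/20), radius 1/60


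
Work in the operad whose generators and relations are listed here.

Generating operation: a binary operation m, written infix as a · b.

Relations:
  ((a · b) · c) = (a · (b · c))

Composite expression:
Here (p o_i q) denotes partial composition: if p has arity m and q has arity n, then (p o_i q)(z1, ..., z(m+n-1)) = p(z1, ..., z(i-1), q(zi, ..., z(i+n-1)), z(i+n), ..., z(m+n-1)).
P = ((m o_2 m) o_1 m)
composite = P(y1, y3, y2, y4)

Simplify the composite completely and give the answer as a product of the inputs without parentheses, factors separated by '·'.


y1 · y3 · y2 · y4

Associativity of m dissolves the nesting; only the y-input order survives.
(y1 · y3) reduces to y1 · y3
(y2 · y4) reduces to y2 · y4
((y1 · y3) · (y2 · y4)) reduces to y1 · y3 · y2 · y4


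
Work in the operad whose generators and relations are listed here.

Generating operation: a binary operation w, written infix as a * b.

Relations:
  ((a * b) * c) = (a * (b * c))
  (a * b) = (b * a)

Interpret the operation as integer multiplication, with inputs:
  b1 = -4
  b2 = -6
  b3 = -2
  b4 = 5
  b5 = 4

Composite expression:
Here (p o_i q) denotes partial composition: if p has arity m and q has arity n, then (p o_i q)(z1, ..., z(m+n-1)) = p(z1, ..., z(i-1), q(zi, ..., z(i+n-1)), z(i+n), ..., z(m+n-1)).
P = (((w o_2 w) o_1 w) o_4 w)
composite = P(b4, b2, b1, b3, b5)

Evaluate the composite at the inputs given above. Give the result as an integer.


-960


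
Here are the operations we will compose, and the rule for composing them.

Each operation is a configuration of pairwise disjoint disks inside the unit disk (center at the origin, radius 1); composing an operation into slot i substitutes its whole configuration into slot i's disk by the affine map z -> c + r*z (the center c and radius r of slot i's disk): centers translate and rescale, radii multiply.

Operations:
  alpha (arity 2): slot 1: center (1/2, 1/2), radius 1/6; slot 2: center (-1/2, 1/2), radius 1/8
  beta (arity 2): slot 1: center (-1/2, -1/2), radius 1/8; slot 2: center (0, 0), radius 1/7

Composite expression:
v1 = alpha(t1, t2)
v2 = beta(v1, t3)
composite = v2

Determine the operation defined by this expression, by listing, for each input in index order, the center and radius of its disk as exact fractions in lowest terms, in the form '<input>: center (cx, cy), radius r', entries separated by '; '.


t1: center (-7/16, -7/16), radius 1/48; t2: center (-9/16, -7/16), radius 1/64; t3: center (0, 0), radius 1/7

Below beta, radii multiply path by path; the t-disk centers shift.
t1: after 2 affine steps, its disk has center (-7/16, -7/16), radius 1/48
t2: after 2 affine steps, its disk has center (-9/16, -7/16), radius 1/64
t3: after 1 affine step, its disk has center (0, 0), radius 1/7


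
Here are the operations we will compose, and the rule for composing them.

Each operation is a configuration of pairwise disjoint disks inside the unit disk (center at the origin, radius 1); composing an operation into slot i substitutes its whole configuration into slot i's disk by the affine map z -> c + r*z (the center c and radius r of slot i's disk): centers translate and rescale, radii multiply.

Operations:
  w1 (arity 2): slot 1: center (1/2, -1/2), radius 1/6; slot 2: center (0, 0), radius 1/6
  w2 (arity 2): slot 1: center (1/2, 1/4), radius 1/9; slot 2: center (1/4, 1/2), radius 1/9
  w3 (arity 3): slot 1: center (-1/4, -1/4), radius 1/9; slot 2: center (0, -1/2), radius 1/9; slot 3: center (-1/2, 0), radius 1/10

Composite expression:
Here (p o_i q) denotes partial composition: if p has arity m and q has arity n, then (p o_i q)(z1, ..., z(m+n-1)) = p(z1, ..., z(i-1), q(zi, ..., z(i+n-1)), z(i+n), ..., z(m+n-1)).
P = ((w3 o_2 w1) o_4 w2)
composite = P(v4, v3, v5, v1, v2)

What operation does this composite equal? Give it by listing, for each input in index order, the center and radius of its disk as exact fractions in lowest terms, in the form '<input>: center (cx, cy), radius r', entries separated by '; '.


v1: center (-9/20, 1/40), radius 1/90; v2: center (-19/40, 1/20), radius 1/90; v3: center (1/18, -5/9), radius 1/54; v4: center (-1/4, -1/4), radius 1/9; v5: center (0, -1/2), radius 1/54


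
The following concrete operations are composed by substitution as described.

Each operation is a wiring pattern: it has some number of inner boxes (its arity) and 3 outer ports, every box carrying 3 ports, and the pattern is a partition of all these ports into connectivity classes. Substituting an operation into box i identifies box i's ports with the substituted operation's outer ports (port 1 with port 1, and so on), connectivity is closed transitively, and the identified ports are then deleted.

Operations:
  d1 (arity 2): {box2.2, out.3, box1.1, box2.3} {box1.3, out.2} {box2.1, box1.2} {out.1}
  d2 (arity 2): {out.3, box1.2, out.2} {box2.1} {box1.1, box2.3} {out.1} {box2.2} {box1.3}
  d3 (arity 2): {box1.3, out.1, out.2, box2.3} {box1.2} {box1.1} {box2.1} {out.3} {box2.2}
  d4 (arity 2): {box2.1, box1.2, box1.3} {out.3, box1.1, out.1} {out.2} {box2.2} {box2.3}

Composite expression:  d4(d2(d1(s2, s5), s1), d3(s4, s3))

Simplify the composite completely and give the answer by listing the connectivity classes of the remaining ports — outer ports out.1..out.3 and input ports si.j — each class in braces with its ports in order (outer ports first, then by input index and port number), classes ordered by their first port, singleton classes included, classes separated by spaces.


{out.1, out.3} {out.2} {s1.1} {s1.2} {s1.3} {s2.1, s5.2, s5.3} {s2.2, s5.1} {s2.3, s3.3, s4.3} {s3.1} {s3.2} {s4.1} {s4.2}

Connectivity passes through glued d4-boundaries; trace each wire chain.
through d1, on inputs (s2, s5): {out.1} {out.2, s2.3} {out.3, s2.1, s5.2, s5.3} {s2.2, s5.1} (out.j = stage outer ports)
through d2, on inputs (s2, s5, s1): {out.1} {out.2, out.3, s2.3} {s1.1} {s1.2} {s1.3} {s2.1, s5.2, s5.3} {s2.2, s5.1} (out.j = stage outer ports)
through d3, on inputs (s4, s3): {out.1, out.2, s3.3, s4.3} {out.3} {s3.1} {s3.2} {s4.1} {s4.2} (out.j = stage outer ports)
through d4, on inputs (s2, s5, s1, s4, s3): {out.1, out.3} {out.2} {s1.1} {s1.2} {s1.3} {s2.1, s5.2, s5.3} {s2.2, s5.1} {s2.3, s3.3, s4.3} {s3.1} {s3.2} {s4.1} {s4.2} (out.j = stage outer ports)


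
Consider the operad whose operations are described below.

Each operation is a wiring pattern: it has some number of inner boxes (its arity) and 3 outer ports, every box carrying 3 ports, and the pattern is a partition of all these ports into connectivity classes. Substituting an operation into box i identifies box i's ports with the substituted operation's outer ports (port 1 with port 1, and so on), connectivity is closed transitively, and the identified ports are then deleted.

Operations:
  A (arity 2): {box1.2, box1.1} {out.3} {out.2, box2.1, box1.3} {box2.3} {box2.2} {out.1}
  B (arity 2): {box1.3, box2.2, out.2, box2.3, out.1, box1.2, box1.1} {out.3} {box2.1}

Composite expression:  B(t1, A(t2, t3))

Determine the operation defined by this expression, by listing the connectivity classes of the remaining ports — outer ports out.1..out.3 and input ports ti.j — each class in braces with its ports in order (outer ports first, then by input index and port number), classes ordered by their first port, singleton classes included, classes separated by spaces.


{out.1, out.2, t1.1, t1.2, t1.3, t2.3, t3.1} {out.3} {t2.1, t2.2} {t3.2} {t3.3}

Connectivity passes through glued B-boundaries; trace each wire chain.
stage A: inputs (t2, t3), connectivity {out.1} {out.2, t2.3, t3.1} {out.3} {t2.1, t2.2} {t3.2} {t3.3}, out.j its boundary
stage B: inputs (t1, t2, t3), connectivity {out.1, out.2, t1.1, t1.2, t1.3, t2.3, t3.1} {out.3} {t2.1, t2.2} {t3.2} {t3.3}, out.j its boundary


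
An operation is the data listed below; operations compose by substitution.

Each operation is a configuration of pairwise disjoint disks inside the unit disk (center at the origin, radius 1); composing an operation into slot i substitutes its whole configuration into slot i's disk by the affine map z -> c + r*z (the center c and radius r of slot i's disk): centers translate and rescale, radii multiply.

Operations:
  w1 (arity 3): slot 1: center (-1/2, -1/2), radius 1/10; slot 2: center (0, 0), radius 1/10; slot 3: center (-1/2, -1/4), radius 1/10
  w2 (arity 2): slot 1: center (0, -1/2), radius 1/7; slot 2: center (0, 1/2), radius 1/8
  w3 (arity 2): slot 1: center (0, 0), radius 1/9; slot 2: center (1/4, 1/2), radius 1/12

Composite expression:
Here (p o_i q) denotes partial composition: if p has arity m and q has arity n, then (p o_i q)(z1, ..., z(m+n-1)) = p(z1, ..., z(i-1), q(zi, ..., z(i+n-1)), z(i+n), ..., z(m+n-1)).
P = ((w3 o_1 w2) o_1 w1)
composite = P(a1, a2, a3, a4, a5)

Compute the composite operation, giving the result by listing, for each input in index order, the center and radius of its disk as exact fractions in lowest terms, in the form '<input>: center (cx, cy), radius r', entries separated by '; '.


Only the slot chain above each a matters under w3; compose those maps.
a1 passes through 3 substitutions, ending at center (-1/126, -4/63), radius 1/630
a2 passes through 3 substitutions, ending at center (0, -1/18), radius 1/630
a3 passes through 3 substitutions, ending at center (-1/126, -5/84), radius 1/630
a4 passes through 2 substitutions, ending at center (0, 1/18), radius 1/72
a5 passes through 1 substitution, ending at center (1/4, 1/2), radius 1/12

a1: center (-1/126, -4/63), radius 1/630; a2: center (0, -1/18), radius 1/630; a3: center (-1/126, -5/84), radius 1/630; a4: center (0, 1/18), radius 1/72; a5: center (1/4, 1/2), radius 1/12


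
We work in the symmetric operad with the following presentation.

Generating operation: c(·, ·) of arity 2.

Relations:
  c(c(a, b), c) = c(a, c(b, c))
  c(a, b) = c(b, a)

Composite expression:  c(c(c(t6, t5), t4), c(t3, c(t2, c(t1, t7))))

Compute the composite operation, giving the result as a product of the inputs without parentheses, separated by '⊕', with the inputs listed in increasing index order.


t1 ⊕ t2 ⊕ t3 ⊕ t4 ⊕ t5 ⊕ t6 ⊕ t7

Key point: c commutes, so take the t-inputs in any fixed order.
c(t6, t5) flattens to t6 ⊕ t5
c(c(t6, t5), t4) flattens to t6 ⊕ t5 ⊕ t4
c(t1, t7) flattens to t1 ⊕ t7
c(t2, c(t1, t7)) flattens to t2 ⊕ t1 ⊕ t7
c(t3, c(t2, c(t1, t7))) flattens to t3 ⊕ t2 ⊕ t1 ⊕ t7
c(c(c(t6, t5), t4), c(t3, c(t2, c(t1, t7)))) flattens to t6 ⊕ t5 ⊕ t4 ⊕ t3 ⊕ t2 ⊕ t1 ⊕ t7
sorting the factors by input index: t1 ⊕ t2 ⊕ t3 ⊕ t4 ⊕ t5 ⊕ t6 ⊕ t7


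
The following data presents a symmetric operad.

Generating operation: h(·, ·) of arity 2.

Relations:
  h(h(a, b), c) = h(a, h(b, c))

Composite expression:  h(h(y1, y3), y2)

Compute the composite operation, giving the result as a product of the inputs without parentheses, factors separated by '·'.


y1 · y3 · y2

All parenthesizations of h agree; list the y-inputs left to right.
h(y1, y3) spells out as y1 · y3
h(h(y1, y3), y2) spells out as y1 · y3 · y2


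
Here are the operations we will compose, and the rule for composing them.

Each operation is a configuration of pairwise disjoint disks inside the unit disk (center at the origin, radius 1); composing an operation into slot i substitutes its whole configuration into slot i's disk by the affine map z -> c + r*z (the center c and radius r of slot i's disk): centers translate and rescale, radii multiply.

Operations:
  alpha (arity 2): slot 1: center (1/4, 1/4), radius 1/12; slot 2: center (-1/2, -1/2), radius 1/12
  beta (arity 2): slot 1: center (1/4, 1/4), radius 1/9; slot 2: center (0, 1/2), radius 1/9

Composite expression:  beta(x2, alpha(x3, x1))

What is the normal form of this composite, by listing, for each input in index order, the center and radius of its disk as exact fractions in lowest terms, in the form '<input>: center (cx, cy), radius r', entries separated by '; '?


x1: center (-1/18, 4/9), radius 1/108; x2: center (1/4, 1/4), radius 1/9; x3: center (1/36, 19/36), radius 1/108


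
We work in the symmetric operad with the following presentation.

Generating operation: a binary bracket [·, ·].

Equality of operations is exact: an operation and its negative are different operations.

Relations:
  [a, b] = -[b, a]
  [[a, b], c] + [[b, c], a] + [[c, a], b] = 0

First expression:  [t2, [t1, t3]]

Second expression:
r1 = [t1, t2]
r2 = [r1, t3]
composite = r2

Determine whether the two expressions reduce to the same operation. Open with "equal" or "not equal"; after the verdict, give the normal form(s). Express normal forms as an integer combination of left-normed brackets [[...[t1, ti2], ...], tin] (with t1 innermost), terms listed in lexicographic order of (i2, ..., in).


not equal; first: -[[t1, t3], t2]; second: [[t1, t2], t3]

The first expression reduces to -[[t1, t3], t2]
The second expression reduces to [[t1, t2], t3]
Distinct normal forms: not equal.


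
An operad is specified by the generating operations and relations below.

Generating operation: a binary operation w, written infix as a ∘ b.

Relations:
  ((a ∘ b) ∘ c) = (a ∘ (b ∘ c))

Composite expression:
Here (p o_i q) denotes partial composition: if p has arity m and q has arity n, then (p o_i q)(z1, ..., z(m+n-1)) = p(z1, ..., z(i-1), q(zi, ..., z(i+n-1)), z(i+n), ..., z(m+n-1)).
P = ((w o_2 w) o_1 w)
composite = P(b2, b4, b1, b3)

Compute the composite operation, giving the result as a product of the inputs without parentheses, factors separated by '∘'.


b2 ∘ b4 ∘ b1 ∘ b3

Under associativity of w, the answer is the b's in reading order.
(b2 ∘ b4) reduces to b2 ∘ b4
(b1 ∘ b3) reduces to b1 ∘ b3
((b2 ∘ b4) ∘ (b1 ∘ b3)) reduces to b2 ∘ b4 ∘ b1 ∘ b3


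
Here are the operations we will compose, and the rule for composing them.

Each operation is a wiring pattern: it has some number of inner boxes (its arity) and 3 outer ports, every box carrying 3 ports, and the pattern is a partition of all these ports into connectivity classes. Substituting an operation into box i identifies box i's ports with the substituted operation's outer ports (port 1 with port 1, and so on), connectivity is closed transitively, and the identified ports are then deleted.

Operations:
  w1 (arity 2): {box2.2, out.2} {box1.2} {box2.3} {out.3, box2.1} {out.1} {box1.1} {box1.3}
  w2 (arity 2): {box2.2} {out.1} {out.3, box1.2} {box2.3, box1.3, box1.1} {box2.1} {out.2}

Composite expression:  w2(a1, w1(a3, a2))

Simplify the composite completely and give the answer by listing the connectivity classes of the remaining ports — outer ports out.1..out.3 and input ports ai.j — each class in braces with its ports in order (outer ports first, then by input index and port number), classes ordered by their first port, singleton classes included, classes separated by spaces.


Substituting into w2 glues patterns; closure does the rest.
composing w1 on (a3, a2), with out.j its own outer ports: {out.1} {out.2, a2.2} {out.3, a2.1} {a2.3} {a3.1} {a3.2} {a3.3}
composing w2 on (a1, a3, a2), with out.j its own outer ports: {out.1} {out.2} {out.3, a1.2} {a1.1, a1.3, a2.1} {a2.2} {a2.3} {a3.1} {a3.2} {a3.3}

{out.1} {out.2} {out.3, a1.2} {a1.1, a1.3, a2.1} {a2.2} {a2.3} {a3.1} {a3.2} {a3.3}


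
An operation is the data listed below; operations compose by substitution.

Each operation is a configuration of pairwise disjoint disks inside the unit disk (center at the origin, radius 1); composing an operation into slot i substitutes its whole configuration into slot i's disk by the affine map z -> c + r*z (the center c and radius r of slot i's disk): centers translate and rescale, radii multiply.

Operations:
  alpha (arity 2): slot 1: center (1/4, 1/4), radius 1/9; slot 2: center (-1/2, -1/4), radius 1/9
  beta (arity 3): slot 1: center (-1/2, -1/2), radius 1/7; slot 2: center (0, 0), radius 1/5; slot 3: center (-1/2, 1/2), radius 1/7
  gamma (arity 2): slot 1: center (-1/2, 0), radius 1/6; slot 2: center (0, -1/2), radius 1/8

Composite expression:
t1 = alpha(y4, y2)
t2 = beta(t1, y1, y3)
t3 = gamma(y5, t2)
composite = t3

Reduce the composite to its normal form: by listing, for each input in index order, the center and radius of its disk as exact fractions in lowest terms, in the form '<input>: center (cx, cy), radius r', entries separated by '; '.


y1: center (0, -1/2), radius 1/40; y2: center (-1/14, -127/224), radius 1/504; y3: center (-1/16, -7/16), radius 1/56; y4: center (-13/224, -125/224), radius 1/504; y5: center (-1/2, 0), radius 1/6


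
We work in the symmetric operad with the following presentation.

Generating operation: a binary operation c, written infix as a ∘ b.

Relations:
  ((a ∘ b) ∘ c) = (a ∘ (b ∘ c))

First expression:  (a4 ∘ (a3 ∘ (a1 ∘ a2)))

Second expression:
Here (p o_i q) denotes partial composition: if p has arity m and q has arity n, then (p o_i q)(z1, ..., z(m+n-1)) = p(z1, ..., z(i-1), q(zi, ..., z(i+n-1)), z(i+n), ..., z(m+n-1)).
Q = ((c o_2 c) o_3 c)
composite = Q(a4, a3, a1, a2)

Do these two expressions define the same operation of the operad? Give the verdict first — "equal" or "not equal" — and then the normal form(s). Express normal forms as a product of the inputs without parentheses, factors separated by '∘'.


equal — both sides give a4 ∘ a3 ∘ a1 ∘ a2

The first composite normalizes to a4 ∘ a3 ∘ a1 ∘ a2
The second composite normalizes to a4 ∘ a3 ∘ a1 ∘ a2
Both agree, so they are equal.


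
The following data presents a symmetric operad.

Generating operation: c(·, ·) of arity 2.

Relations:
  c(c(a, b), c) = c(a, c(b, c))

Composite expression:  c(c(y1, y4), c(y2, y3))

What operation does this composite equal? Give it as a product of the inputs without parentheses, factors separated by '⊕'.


All parenthesizations of c agree; list the y-inputs left to right.
c(y1, y4) unparenthesizes to y1 ⊕ y4
c(y2, y3) unparenthesizes to y2 ⊕ y3
c(c(y1, y4), c(y2, y3)) unparenthesizes to y1 ⊕ y4 ⊕ y2 ⊕ y3

y1 ⊕ y4 ⊕ y2 ⊕ y3


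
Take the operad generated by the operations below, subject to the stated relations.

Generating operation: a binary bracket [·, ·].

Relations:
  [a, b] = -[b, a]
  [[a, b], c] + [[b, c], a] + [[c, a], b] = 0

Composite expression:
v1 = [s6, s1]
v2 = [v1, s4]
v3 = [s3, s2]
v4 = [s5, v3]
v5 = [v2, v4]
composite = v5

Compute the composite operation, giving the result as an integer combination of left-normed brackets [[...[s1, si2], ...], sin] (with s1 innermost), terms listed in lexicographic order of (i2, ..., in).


-[[[[[s1, s6], s4], s2], s3], s5] + [[[[[s1, s6], s4], s3], s2], s5] + [[[[[s1, s6], s4], s5], s2], s3] - [[[[[s1, s6], s4], s5], s3], s2]

In the tensor algebra, words opening s1 carry the s1-anchored form.
Composite bracket: [[[s6, s1], s4], [s5, [s3, s2]]]
Full expansion: 32 signed words from ab - ba (2^5 = 32).
Collect the words opening with s1:
  s1s6s4s2s3s5 (sign -1) contributes -[[[[[s1, s6], s4], s2], s3], s5]
  s1s6s4s3s2s5 (sign +1) contributes +[[[[[s1, s6], s4], s3], s2], s5]
  s1s6s4s5s2s3 (sign +1) contributes +[[[[[s1, s6], s4], s5], s2], s3]
  s1s6s4s5s3s2 (sign -1) contributes -[[[[[s1, s6], s4], s5], s3], s2]


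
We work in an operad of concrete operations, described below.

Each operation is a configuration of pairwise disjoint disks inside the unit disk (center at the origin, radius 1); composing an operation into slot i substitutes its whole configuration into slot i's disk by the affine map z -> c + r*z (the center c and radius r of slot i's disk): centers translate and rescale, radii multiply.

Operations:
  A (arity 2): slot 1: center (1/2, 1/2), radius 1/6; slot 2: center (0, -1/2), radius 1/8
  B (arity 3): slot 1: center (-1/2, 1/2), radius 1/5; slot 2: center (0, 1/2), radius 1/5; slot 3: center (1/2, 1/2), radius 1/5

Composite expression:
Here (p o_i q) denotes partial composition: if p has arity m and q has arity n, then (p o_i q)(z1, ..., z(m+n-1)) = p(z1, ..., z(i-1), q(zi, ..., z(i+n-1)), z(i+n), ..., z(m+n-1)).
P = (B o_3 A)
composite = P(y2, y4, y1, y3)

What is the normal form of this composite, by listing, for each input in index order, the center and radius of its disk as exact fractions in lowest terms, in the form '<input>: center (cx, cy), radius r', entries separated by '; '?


Each y-disk chains the slot maps above it in B; radii multiply.
y2 passes through 1 substitution, ending at center (-1/2, 1/2), radius 1/5
y4 passes through 1 substitution, ending at center (0, 1/2), radius 1/5
y1 passes through 2 substitutions, ending at center (3/5, 3/5), radius 1/30
y3 passes through 2 substitutions, ending at center (1/2, 2/5), radius 1/40

y1: center (3/5, 3/5), radius 1/30; y2: center (-1/2, 1/2), radius 1/5; y3: center (1/2, 2/5), radius 1/40; y4: center (0, 1/2), radius 1/5


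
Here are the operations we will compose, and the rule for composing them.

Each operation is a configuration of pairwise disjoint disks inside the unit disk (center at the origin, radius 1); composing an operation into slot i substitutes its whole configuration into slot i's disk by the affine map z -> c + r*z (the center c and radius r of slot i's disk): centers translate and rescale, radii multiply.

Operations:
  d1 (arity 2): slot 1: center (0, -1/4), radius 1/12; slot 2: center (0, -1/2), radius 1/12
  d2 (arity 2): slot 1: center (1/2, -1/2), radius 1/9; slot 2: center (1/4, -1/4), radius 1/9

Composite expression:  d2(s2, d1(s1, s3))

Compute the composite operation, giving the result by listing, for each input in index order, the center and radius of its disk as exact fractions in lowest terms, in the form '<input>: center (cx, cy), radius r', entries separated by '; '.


s1: center (1/4, -5/18), radius 1/108; s2: center (1/2, -1/2), radius 1/9; s3: center (1/4, -11/36), radius 1/108

Follow each s-input down from d2: c' goes to c + r*c', radius to r*r'.
input s2: applying the 1 nested substitution gives center (1/2, -1/2), radius 1/9
input s1: applying the 2 nested substitutions gives center (1/4, -5/18), radius 1/108
input s3: applying the 2 nested substitutions gives center (1/4, -11/36), radius 1/108
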